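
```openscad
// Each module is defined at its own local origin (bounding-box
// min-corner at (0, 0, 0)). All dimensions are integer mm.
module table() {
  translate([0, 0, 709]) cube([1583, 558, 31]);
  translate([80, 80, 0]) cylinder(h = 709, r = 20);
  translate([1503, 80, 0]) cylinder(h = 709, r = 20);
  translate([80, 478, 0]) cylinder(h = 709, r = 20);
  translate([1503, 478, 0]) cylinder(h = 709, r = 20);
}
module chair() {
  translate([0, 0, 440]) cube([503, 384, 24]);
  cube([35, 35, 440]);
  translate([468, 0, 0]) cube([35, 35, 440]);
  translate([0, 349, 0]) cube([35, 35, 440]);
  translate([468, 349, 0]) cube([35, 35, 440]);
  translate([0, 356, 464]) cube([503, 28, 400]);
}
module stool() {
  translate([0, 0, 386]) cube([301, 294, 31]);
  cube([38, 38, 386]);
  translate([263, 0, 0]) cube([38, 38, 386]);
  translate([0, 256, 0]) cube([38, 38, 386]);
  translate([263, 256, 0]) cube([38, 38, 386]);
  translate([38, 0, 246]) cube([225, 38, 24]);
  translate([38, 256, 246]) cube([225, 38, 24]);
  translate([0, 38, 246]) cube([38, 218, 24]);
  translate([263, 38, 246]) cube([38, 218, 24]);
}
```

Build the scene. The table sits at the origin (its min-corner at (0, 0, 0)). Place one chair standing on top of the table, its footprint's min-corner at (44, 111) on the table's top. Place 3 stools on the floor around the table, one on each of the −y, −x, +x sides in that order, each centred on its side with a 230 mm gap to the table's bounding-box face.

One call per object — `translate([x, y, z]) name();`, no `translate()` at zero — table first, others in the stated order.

table();
translate([44, 111, 740]) chair();
translate([641, -524, 0]) stool();
translate([-531, 132, 0]) stool();
translate([1813, 132, 0]) stool();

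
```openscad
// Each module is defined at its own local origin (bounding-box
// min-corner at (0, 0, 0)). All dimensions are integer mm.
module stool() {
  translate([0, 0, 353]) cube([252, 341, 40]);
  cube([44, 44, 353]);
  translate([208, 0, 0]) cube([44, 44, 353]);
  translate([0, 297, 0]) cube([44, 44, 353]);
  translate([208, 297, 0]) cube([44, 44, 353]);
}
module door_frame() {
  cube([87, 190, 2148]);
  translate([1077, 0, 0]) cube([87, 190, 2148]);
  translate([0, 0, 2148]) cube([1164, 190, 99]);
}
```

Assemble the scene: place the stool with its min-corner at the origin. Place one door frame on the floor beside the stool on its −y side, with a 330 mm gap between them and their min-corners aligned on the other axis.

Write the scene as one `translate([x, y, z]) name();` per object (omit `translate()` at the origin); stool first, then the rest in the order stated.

stool();
translate([0, -520, 0]) door_frame();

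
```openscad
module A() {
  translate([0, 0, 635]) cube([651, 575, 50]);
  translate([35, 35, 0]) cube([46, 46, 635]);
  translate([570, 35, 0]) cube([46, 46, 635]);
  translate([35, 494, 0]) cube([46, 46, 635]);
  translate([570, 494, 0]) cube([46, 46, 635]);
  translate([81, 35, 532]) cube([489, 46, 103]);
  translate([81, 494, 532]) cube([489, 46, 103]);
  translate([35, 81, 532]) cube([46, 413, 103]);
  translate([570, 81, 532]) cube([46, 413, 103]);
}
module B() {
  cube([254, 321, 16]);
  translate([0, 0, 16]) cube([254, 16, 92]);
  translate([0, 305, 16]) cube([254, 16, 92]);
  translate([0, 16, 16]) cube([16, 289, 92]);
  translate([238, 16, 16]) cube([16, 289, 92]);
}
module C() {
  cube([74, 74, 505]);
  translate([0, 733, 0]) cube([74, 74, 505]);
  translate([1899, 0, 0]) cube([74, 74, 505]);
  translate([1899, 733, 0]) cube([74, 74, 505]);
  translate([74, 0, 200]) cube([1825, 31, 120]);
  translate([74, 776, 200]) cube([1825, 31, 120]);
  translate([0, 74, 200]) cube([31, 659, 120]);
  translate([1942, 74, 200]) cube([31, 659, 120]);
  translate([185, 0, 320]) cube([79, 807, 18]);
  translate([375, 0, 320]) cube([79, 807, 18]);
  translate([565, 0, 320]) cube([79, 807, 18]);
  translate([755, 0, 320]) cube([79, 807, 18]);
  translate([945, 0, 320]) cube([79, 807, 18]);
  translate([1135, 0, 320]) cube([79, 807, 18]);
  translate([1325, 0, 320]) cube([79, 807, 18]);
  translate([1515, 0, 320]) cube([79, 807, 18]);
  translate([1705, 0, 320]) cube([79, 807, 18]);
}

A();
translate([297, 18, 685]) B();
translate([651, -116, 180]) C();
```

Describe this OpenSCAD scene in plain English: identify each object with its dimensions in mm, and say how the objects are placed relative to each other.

A is a table with a 651×575 mm rectangular top, 50 mm thick, top surface at z = 685 mm, supported by four 46×46 mm square legs, each inset 35 mm from the nearest pair of top edges, running from the floor. Four apron rails, 46 mm thick and 103 mm tall, run between adjacent legs with their top edges flush with the underside of the top and their outer faces flush with the legs' outer faces.

B is an open storage box with external size 254×321×108 mm and wall thickness 16 mm (the base is also 16 mm thick). The base covers the whole footprint; the four walls stand on the base, with the y-facing walls full-width and the x-facing walls fitting between their inner faces.

C is a bed frame 1973 mm long (x) by 807 mm wide (y). Four 74×74 mm corner posts, 505 mm tall, at the corners of the footprint. Four rails of 31 mm thickness and 120 mm height run between adjacent posts with their undersides at z = 200 mm, their outer faces flush with the outside of the frame (the two x-running rails run between the posts' inner faces; the two y-running rails run between the posts' inner faces). 9 slats, each 79 mm wide (x) and 18 mm thick, lie across the top of the two x-running rails, running the full 807 mm width of the frame in y; the slats are evenly spaced along x between the inner faces of the end posts with equal gaps (rounded down to the nearest mm) at the −x end and between each pair — any rounding remainder accumulates at the +x end.

The open box is on top of the table. The bed frame is beside the table with their tops flush at z = 685.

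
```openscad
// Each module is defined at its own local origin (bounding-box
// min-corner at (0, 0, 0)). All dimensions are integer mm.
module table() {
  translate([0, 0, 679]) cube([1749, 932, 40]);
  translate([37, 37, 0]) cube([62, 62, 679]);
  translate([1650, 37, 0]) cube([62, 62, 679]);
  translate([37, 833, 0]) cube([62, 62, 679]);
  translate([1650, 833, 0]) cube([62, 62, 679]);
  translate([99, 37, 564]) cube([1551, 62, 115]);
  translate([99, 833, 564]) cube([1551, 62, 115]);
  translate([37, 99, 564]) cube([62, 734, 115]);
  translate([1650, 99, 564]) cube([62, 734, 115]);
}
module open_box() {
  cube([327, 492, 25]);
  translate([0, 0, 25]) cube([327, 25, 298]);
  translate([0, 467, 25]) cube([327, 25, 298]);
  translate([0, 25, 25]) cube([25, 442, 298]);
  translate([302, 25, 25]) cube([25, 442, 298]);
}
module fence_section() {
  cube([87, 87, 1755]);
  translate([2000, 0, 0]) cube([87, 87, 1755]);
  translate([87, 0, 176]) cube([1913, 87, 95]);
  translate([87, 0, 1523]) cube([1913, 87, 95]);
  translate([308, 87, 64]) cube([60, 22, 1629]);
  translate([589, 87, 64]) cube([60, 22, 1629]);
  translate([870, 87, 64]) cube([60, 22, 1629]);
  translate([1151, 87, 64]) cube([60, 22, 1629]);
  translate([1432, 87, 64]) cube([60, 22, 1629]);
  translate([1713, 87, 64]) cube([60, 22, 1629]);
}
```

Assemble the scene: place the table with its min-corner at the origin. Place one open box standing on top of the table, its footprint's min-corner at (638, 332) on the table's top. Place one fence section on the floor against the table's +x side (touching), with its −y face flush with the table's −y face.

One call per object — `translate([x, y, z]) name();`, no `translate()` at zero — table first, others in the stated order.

table();
translate([638, 332, 719]) open_box();
translate([1749, 0, 0]) fence_section();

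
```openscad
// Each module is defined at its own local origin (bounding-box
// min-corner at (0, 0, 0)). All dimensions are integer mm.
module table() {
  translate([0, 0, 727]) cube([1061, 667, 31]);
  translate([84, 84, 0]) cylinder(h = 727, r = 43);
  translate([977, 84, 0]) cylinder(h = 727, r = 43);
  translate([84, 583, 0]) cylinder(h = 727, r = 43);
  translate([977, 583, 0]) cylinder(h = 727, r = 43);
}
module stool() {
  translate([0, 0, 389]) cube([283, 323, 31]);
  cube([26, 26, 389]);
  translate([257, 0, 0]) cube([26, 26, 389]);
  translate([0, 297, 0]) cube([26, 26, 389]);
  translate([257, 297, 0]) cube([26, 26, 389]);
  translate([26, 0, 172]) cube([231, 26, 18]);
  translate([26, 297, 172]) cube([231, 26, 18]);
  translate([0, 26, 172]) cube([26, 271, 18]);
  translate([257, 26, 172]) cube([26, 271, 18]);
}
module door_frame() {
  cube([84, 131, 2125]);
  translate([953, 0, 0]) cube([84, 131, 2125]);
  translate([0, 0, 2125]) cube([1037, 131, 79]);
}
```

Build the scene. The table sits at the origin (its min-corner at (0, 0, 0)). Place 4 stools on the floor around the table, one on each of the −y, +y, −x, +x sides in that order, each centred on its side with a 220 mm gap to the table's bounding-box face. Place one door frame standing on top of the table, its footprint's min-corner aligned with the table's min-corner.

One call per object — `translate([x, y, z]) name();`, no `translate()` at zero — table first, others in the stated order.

table();
translate([389, -543, 0]) stool();
translate([389, 887, 0]) stool();
translate([-503, 172, 0]) stool();
translate([1281, 172, 0]) stool();
translate([0, 0, 758]) door_frame();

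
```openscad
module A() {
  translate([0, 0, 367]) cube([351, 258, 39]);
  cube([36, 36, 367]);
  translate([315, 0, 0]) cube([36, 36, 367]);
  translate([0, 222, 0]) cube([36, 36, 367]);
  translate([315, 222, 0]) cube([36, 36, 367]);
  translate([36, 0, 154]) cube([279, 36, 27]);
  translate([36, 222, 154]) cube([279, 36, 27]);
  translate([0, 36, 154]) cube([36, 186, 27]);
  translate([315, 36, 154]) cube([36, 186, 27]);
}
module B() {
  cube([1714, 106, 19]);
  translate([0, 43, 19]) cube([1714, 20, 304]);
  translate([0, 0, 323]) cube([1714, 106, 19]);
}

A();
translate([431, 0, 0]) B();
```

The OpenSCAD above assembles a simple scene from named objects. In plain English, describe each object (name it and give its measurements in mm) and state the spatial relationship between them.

A is a simple wooden stool: a rectangular seat 351 mm (x) by 258 mm (y), 39 mm thick, top face at z = 406 mm, on four square legs, each 36×36 mm in cross-section. The legs rest on z = 0, each flush with a corner of the seat. Four stretchers, 36 mm wide and 27 mm tall, connect adjacent legs with their undersides at z = 154 mm, each running between the inner faces of the legs it joins and aligned with the legs' outer faces on the other axis.

B is an I-beam lying along x, 1714 mm long. Overall section height 342 mm. Two flanges 106 mm wide (y) and 19 mm thick, one on the floor and one at the top; a web 20 mm thick runs between them, centred on the flange width.

The I-beam is on the floor beside the stool on its +x side.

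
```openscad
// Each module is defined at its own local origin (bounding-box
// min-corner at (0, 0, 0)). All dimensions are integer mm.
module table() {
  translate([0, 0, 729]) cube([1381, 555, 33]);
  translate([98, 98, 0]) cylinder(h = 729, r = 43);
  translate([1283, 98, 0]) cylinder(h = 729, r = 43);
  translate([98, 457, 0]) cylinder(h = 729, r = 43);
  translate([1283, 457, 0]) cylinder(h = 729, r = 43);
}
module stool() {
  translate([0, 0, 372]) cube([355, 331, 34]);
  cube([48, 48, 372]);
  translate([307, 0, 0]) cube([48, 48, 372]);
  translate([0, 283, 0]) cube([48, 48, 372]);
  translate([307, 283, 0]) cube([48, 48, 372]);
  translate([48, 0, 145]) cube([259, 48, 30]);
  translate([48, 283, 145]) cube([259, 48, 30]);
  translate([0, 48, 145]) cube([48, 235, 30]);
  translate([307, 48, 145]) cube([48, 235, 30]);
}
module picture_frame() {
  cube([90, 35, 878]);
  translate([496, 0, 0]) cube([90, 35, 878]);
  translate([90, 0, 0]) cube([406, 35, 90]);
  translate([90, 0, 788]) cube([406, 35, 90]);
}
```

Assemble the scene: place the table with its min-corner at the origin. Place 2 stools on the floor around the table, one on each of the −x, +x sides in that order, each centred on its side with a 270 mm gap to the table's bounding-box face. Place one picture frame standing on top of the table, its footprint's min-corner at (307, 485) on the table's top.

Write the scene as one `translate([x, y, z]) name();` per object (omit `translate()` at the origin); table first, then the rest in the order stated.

table();
translate([-625, 112, 0]) stool();
translate([1651, 112, 0]) stool();
translate([307, 485, 762]) picture_frame();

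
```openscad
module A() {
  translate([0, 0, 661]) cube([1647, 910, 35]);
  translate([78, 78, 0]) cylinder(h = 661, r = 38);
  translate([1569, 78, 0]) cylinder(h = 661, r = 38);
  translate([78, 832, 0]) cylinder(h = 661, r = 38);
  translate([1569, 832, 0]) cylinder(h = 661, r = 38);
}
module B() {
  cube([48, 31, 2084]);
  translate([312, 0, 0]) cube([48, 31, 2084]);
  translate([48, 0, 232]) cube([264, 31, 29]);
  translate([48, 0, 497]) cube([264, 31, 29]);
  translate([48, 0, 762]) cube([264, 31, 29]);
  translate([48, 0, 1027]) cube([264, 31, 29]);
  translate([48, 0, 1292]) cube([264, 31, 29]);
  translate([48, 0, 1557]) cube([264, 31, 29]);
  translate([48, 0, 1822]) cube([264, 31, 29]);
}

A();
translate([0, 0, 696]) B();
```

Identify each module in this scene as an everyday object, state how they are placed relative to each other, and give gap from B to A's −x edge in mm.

The ladder's min-x is at 0; the table's min-x is 0; gap = 0 mm.

A is a table. B is a ladder. The ladder is on top of the table. The gap from the ladder to the table's −x edge is 0 mm.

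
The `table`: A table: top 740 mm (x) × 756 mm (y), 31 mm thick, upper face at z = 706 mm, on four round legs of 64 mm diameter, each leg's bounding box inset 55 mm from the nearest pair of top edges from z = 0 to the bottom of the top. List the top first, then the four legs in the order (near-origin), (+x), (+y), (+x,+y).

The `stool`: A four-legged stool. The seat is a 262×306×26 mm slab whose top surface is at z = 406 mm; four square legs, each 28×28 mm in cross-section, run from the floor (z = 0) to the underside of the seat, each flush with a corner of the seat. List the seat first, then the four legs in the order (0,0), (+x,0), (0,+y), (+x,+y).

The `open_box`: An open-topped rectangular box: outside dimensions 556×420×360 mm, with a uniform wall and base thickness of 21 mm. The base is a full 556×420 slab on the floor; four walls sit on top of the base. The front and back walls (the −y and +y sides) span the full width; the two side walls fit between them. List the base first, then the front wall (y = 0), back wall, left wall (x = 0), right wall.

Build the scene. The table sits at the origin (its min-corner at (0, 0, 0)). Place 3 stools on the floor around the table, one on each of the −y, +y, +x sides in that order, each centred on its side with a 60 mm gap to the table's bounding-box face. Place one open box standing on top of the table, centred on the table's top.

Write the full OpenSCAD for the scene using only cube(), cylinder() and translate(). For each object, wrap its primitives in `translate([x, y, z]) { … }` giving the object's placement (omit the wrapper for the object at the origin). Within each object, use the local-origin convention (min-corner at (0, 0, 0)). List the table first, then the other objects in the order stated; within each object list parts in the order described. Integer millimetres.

translate([0, 0, 675]) cube([740, 756, 31]);
translate([87, 87, 0]) cylinder(h = 675, r = 32);
translate([653, 87, 0]) cylinder(h = 675, r = 32);
translate([87, 669, 0]) cylinder(h = 675, r = 32);
translate([653, 669, 0]) cylinder(h = 675, r = 32);
translate([239, -366, 0]) {
  translate([0, 0, 380]) cube([262, 306, 26]);
  cube([28, 28, 380]);
  translate([234, 0, 0]) cube([28, 28, 380]);
  translate([0, 278, 0]) cube([28, 28, 380]);
  translate([234, 278, 0]) cube([28, 28, 380]);
}
translate([239, 816, 0]) {
  translate([0, 0, 380]) cube([262, 306, 26]);
  cube([28, 28, 380]);
  translate([234, 0, 0]) cube([28, 28, 380]);
  translate([0, 278, 0]) cube([28, 28, 380]);
  translate([234, 278, 0]) cube([28, 28, 380]);
}
translate([800, 225, 0]) {
  translate([0, 0, 380]) cube([262, 306, 26]);
  cube([28, 28, 380]);
  translate([234, 0, 0]) cube([28, 28, 380]);
  translate([0, 278, 0]) cube([28, 28, 380]);
  translate([234, 278, 0]) cube([28, 28, 380]);
}
translate([92, 168, 706]) {
  cube([556, 420, 21]);
  translate([0, 0, 21]) cube([556, 21, 339]);
  translate([0, 399, 21]) cube([556, 21, 339]);
  translate([0, 21, 21]) cube([21, 378, 339]);
  translate([535, 21, 21]) cube([21, 378, 339]);
}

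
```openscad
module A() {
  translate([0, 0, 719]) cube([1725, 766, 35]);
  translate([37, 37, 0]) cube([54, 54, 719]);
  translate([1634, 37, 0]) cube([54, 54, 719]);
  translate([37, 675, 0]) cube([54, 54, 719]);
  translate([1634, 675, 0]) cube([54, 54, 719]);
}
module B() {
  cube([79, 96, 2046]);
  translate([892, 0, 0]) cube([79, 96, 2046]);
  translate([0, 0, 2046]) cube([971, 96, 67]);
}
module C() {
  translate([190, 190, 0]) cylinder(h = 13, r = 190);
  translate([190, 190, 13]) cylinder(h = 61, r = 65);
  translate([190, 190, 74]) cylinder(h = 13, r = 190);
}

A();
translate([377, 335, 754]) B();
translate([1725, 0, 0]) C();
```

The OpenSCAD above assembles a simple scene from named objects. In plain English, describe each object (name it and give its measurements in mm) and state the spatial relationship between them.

A is a rectangular dining table. The top is 1725×766×35 mm with its upper surface at z = 754 mm. It stands on four 54×54 mm square legs, each inset 37 mm from the nearest pair of top edges, running from the floor to the underside of the top.

B is a door frame. The clear opening is 813 mm wide and 2046 mm high. Two 79 mm wide jambs, 96 mm deep, stand either side of the opening from the floor to the top of the opening. A 67 mm thick head sits across the top of both jambs, spanning the full outside width of the frame.

C is a spool: two coaxial disc flanges of radius 190 mm and thickness 13 mm, joined by a core cylinder of radius 65 mm and height 61 mm. The lower flange rests on z = 0 and the three cylinders share a vertical axis.

The door frame is on top of the table, centred. The spool is against the table's +x side, with their −y faces flush.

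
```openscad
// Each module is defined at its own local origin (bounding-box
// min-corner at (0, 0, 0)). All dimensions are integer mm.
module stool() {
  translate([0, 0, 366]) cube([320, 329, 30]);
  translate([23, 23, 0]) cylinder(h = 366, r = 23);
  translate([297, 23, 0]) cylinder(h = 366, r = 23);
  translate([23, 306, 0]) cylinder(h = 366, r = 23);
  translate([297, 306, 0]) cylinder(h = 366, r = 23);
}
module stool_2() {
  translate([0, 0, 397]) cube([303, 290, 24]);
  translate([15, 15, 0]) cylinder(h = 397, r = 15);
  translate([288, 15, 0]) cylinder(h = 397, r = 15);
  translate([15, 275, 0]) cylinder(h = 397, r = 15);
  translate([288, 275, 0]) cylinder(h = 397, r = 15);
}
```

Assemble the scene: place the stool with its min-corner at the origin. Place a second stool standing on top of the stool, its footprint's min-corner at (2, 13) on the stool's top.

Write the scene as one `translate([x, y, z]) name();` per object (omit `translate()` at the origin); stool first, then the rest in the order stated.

stool();
translate([2, 13, 396]) stool_2();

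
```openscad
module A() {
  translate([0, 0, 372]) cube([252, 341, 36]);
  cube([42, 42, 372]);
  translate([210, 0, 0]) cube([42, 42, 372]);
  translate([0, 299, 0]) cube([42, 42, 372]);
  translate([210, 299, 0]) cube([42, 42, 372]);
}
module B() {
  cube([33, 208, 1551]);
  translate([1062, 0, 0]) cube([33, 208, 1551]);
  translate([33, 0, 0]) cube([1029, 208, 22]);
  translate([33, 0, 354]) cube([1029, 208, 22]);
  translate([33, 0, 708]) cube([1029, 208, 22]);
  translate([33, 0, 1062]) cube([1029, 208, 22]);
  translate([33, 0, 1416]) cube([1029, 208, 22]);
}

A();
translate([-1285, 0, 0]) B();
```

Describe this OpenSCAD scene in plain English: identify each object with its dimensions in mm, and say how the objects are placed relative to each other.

A is a four-legged stool. The seat is a 252×341×36 mm slab whose top surface is at z = 408 mm; four square legs, each 42×42 mm in cross-section, run from the floor (z = 0) to the underside of the seat, each flush with a corner of the seat.

B is an open bookshelf. Two side panels, each 33 mm thick, 208 mm deep and 1551 mm tall, stand 1095 mm apart (outside-to-outside). Between them sit 5 shelves, each 22 mm thick and 208 mm deep, spanning the full gap between the sides. The bottom shelf rests on the floor (its underside at z = 0) and the clear gap between one shelf's top and the next shelf's underside is 332 mm.

The bookshelf is on the floor beside the stool on its −x side.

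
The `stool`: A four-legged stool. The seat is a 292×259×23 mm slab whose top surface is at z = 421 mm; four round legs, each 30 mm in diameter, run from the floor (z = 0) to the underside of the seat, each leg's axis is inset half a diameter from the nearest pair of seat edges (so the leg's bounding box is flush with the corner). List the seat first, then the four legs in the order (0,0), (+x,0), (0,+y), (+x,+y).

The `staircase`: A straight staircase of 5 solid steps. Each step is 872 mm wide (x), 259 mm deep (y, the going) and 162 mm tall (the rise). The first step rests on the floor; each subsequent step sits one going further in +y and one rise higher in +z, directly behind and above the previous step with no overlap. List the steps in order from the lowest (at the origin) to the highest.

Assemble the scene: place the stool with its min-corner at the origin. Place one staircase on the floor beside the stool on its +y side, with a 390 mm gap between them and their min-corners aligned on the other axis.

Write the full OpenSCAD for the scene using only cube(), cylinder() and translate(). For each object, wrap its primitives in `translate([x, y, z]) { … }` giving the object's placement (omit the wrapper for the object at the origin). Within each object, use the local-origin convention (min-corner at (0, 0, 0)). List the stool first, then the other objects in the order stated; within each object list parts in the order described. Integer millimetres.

translate([0, 0, 398]) cube([292, 259, 23]);
translate([15, 15, 0]) cylinder(h = 398, r = 15);
translate([277, 15, 0]) cylinder(h = 398, r = 15);
translate([15, 244, 0]) cylinder(h = 398, r = 15);
translate([277, 244, 0]) cylinder(h = 398, r = 15);
translate([0, 649, 0]) {
  cube([872, 259, 162]);
  translate([0, 259, 162]) cube([872, 259, 162]);
  translate([0, 518, 324]) cube([872, 259, 162]);
  translate([0, 777, 486]) cube([872, 259, 162]);
  translate([0, 1036, 648]) cube([872, 259, 162]);
}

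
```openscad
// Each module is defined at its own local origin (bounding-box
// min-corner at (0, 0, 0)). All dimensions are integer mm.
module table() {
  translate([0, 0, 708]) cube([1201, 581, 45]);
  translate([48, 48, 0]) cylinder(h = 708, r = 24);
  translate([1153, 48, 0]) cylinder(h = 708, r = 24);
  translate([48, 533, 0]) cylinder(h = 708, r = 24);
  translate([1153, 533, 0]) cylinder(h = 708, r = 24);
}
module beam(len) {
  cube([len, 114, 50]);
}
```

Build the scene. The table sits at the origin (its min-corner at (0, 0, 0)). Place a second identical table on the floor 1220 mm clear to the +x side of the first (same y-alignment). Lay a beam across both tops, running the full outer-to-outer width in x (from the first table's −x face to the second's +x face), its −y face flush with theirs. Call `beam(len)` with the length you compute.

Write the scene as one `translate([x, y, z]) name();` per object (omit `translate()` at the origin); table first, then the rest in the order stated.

table();
translate([2421, 0, 0]) table();
translate([0, 0, 753]) beam(3622);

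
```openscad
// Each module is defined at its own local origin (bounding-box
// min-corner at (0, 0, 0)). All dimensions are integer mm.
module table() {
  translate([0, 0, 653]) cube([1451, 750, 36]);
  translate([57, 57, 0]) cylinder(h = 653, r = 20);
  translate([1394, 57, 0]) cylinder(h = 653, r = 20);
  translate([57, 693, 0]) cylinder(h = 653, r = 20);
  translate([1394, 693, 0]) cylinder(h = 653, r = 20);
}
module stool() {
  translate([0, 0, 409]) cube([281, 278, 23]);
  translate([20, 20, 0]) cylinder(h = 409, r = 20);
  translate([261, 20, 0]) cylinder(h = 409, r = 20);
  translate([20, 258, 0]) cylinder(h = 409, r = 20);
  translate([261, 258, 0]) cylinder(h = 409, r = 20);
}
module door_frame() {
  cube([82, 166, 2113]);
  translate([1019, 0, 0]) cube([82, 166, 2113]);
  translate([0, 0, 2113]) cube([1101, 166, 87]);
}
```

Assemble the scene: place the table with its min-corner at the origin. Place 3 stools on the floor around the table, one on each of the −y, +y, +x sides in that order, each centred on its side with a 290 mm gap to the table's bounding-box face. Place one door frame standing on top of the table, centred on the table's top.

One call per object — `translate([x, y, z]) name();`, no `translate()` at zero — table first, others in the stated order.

table();
translate([585, -568, 0]) stool();
translate([585, 1040, 0]) stool();
translate([1741, 236, 0]) stool();
translate([175, 292, 689]) door_frame();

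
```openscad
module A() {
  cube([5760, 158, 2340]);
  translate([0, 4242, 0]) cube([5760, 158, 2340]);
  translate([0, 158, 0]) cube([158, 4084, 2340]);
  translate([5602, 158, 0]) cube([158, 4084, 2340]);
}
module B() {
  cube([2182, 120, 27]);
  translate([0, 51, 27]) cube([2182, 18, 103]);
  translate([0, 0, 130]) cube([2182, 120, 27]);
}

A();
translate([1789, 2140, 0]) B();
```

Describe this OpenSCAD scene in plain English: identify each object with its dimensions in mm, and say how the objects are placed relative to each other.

A is a box-shaped house frame (walls only): outside footprint 5760×4400 mm, wall height 2340 mm, wall thickness 158 mm. The two y-facing walls run the full x-width; the two x-facing walls fit between the inner faces of the y-facing walls.

B is an I-beam lying along x, 2182 mm long. Overall section height 157 mm. Two flanges 120 mm wide (y) and 27 mm thick, one on the floor and one at the top; a web 18 mm thick runs between them, centred on the flange width.

The I-beam sits inside the house frame, centred.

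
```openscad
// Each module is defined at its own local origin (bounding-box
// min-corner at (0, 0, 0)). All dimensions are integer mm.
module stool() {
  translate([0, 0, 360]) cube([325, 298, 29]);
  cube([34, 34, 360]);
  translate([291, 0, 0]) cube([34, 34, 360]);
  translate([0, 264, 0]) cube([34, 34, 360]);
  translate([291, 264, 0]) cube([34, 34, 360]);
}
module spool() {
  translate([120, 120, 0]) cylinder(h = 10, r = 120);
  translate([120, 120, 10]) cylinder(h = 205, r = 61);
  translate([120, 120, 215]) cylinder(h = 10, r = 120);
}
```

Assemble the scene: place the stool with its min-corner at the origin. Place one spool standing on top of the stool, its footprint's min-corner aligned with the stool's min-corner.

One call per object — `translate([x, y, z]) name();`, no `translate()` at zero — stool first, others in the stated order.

stool();
translate([0, 0, 389]) spool();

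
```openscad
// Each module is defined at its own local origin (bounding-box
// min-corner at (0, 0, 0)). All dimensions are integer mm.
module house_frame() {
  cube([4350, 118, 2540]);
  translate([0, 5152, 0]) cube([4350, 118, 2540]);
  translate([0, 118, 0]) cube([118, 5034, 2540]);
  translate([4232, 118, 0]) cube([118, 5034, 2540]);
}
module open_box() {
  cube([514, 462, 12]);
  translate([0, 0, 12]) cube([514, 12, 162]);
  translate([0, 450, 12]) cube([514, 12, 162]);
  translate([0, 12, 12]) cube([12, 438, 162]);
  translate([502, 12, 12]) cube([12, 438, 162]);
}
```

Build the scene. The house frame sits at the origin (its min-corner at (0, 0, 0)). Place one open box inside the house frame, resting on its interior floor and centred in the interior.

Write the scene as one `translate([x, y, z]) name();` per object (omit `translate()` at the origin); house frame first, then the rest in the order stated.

house_frame();
translate([1918, 2404, 0]) open_box();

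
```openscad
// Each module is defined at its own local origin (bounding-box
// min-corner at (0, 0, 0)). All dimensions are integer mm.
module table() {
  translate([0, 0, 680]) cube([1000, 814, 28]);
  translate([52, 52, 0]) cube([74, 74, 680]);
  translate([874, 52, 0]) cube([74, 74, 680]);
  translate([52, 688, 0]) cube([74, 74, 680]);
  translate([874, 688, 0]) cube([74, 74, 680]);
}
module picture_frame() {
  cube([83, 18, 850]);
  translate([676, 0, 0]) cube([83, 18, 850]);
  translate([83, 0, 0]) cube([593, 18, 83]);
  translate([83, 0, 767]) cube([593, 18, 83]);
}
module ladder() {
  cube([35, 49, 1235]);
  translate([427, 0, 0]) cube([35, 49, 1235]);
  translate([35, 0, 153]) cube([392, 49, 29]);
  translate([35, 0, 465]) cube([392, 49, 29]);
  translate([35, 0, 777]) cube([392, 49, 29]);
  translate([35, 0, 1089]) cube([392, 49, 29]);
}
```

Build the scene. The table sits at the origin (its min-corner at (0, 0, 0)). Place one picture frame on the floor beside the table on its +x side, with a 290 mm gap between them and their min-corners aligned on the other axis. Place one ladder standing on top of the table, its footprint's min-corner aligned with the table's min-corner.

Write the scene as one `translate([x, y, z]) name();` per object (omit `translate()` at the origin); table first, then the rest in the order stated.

table();
translate([1290, 0, 0]) picture_frame();
translate([0, 0, 708]) ladder();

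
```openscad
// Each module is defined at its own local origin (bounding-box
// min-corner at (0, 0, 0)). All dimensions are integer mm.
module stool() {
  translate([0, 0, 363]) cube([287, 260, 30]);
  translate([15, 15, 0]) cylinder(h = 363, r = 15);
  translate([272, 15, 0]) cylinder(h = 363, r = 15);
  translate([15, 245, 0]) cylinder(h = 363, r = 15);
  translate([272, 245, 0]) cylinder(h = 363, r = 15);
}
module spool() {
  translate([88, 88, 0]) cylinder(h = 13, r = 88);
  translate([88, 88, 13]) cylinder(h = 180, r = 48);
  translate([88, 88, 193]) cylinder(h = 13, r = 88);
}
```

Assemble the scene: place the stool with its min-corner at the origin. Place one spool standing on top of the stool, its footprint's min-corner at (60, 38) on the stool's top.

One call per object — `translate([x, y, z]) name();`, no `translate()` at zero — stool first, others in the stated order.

stool();
translate([60, 38, 393]) spool();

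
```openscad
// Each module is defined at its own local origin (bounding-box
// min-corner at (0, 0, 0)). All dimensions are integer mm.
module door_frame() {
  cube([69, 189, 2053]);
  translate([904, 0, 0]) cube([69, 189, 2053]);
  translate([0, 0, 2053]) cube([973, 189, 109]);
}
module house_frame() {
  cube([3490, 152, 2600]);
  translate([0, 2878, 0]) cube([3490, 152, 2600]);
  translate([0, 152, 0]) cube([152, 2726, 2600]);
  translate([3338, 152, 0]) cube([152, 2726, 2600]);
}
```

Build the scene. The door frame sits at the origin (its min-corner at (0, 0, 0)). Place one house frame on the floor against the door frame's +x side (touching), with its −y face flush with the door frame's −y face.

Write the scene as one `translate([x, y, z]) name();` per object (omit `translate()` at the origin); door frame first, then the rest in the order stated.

door_frame();
translate([973, 0, 0]) house_frame();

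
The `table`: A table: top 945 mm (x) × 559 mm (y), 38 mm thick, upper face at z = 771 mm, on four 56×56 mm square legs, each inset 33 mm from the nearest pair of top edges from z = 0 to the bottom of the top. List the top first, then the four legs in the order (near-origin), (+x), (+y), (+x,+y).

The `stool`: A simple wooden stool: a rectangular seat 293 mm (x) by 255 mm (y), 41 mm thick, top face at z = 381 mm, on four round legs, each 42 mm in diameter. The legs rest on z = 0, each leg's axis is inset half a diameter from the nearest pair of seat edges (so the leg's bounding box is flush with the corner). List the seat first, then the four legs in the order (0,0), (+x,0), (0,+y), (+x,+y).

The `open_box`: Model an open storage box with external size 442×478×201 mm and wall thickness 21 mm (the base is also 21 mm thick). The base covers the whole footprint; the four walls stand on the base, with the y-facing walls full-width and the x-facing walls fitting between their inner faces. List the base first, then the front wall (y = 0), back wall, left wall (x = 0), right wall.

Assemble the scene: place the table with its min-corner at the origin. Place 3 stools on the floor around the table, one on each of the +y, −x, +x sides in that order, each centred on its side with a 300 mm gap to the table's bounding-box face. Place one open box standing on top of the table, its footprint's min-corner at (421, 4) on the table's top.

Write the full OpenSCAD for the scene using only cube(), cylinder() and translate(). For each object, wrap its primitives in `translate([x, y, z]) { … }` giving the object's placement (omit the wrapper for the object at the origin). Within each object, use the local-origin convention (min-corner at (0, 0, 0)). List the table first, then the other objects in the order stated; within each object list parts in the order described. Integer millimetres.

translate([0, 0, 733]) cube([945, 559, 38]);
translate([33, 33, 0]) cube([56, 56, 733]);
translate([856, 33, 0]) cube([56, 56, 733]);
translate([33, 470, 0]) cube([56, 56, 733]);
translate([856, 470, 0]) cube([56, 56, 733]);
translate([326, 859, 0]) {
  translate([0, 0, 340]) cube([293, 255, 41]);
  translate([21, 21, 0]) cylinder(h = 340, r = 21);
  translate([272, 21, 0]) cylinder(h = 340, r = 21);
  translate([21, 234, 0]) cylinder(h = 340, r = 21);
  translate([272, 234, 0]) cylinder(h = 340, r = 21);
}
translate([-593, 152, 0]) {
  translate([0, 0, 340]) cube([293, 255, 41]);
  translate([21, 21, 0]) cylinder(h = 340, r = 21);
  translate([272, 21, 0]) cylinder(h = 340, r = 21);
  translate([21, 234, 0]) cylinder(h = 340, r = 21);
  translate([272, 234, 0]) cylinder(h = 340, r = 21);
}
translate([1245, 152, 0]) {
  translate([0, 0, 340]) cube([293, 255, 41]);
  translate([21, 21, 0]) cylinder(h = 340, r = 21);
  translate([272, 21, 0]) cylinder(h = 340, r = 21);
  translate([21, 234, 0]) cylinder(h = 340, r = 21);
  translate([272, 234, 0]) cylinder(h = 340, r = 21);
}
translate([421, 4, 771]) {
  cube([442, 478, 21]);
  translate([0, 0, 21]) cube([442, 21, 180]);
  translate([0, 457, 21]) cube([442, 21, 180]);
  translate([0, 21, 21]) cube([21, 436, 180]);
  translate([421, 21, 21]) cube([21, 436, 180]);
}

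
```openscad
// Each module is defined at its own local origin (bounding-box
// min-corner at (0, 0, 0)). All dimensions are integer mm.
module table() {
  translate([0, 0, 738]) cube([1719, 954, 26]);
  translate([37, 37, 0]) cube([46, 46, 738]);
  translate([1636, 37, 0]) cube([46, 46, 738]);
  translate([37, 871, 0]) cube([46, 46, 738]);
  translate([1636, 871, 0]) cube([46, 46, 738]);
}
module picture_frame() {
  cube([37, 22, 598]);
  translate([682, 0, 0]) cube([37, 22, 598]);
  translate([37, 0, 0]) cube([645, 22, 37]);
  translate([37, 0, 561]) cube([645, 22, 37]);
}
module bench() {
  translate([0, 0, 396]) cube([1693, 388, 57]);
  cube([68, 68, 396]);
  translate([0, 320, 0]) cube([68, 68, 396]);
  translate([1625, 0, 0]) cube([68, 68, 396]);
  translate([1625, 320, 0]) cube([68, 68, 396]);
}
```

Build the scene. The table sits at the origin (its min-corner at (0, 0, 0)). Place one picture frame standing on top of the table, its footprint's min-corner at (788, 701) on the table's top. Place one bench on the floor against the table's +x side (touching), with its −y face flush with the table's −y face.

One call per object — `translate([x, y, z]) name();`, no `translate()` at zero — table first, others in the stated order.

table();
translate([788, 701, 764]) picture_frame();
translate([1719, 0, 0]) bench();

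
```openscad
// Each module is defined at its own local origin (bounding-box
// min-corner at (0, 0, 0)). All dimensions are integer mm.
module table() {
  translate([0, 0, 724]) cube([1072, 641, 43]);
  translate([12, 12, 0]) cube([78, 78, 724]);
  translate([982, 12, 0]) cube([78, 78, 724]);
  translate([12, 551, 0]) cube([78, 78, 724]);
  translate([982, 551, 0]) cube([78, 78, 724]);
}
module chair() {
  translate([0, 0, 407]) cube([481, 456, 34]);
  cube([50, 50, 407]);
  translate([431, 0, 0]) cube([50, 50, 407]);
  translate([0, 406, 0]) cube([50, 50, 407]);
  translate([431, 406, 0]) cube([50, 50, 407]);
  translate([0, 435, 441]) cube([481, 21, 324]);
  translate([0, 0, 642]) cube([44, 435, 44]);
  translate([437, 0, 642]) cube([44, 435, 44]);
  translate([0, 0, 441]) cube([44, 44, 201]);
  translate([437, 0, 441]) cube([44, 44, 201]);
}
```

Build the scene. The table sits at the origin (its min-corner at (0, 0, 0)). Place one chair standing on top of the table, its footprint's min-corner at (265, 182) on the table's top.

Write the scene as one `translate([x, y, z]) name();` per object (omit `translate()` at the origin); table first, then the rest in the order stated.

table();
translate([265, 182, 767]) chair();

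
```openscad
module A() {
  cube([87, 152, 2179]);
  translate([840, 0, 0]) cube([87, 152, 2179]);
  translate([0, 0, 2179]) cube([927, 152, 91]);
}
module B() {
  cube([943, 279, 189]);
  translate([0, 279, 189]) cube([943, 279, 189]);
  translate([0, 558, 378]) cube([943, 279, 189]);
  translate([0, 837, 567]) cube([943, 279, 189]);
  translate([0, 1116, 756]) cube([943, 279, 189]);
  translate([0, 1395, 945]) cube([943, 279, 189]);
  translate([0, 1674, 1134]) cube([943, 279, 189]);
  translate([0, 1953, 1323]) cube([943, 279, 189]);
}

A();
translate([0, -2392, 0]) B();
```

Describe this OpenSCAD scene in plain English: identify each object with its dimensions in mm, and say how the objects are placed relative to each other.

A is a door frame. The clear opening is 753 mm wide and 2179 mm high. Two 87 mm wide jambs, 152 mm deep, stand either side of the opening from the floor to the top of the opening. A 91 mm thick head sits across the top of both jambs, spanning the full outside width of the frame.

B is a run of 8 identical solid stair steps. Each tread is 943×279 mm and each step block is 189 mm high. Step 1 rests on the floor; step k is offset from step 1 by (k−1)×279 mm in y and (k−1)×189 mm in z.

The staircase is on the floor beside the door frame on its −y side.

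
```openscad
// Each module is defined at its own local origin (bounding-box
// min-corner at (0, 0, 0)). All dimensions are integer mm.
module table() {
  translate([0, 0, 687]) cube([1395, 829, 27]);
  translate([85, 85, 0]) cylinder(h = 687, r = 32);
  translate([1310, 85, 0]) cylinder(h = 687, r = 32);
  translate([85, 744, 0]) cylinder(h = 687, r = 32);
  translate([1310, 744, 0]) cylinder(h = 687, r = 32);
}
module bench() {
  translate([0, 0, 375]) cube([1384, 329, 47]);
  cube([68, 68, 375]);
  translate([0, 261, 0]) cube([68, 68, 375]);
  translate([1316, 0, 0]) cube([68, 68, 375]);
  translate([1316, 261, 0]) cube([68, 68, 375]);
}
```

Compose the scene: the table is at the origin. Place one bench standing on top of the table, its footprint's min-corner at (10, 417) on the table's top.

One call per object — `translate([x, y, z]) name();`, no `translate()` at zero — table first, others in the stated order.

table();
translate([10, 417, 714]) bench();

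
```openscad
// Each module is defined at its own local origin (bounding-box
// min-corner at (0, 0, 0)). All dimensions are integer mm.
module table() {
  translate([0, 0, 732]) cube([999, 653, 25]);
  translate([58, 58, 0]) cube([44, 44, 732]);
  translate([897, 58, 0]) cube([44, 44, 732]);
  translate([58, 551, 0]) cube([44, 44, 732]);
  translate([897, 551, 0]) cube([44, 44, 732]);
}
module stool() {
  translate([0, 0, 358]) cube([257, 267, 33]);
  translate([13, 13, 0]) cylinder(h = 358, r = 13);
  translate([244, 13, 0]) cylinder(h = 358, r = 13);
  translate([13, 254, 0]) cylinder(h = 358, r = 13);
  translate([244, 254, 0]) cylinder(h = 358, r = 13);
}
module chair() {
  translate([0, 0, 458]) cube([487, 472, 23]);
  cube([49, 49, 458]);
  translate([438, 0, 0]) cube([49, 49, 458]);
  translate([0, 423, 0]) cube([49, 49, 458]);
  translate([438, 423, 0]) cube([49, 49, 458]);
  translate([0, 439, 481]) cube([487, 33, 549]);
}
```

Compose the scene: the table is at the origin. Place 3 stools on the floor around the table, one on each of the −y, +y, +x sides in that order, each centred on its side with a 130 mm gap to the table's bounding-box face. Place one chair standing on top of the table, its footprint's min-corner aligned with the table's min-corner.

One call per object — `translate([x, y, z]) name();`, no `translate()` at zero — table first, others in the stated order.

table();
translate([371, -397, 0]) stool();
translate([371, 783, 0]) stool();
translate([1129, 193, 0]) stool();
translate([0, 0, 757]) chair();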